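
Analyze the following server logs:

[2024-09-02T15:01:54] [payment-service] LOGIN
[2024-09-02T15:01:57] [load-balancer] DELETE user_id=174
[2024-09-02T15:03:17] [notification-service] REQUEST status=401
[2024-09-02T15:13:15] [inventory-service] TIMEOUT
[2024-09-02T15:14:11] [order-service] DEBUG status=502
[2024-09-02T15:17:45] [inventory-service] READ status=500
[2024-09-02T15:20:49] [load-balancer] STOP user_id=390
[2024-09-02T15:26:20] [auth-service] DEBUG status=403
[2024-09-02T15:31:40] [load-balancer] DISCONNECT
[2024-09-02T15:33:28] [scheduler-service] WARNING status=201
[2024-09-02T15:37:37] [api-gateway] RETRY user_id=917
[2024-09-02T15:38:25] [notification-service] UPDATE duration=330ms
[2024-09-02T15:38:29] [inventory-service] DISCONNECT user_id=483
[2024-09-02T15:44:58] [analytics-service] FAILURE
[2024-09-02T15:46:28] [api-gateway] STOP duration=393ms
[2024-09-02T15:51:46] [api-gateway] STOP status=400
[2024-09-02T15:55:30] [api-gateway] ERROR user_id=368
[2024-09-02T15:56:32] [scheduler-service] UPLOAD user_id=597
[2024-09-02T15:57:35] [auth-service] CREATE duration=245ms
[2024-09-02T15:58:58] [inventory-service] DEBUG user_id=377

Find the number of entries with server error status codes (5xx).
2

To find matching entries:

1. Pattern to match: server error status codes (5xx)
2. Scan each log entry for the pattern
3. Count matches: 2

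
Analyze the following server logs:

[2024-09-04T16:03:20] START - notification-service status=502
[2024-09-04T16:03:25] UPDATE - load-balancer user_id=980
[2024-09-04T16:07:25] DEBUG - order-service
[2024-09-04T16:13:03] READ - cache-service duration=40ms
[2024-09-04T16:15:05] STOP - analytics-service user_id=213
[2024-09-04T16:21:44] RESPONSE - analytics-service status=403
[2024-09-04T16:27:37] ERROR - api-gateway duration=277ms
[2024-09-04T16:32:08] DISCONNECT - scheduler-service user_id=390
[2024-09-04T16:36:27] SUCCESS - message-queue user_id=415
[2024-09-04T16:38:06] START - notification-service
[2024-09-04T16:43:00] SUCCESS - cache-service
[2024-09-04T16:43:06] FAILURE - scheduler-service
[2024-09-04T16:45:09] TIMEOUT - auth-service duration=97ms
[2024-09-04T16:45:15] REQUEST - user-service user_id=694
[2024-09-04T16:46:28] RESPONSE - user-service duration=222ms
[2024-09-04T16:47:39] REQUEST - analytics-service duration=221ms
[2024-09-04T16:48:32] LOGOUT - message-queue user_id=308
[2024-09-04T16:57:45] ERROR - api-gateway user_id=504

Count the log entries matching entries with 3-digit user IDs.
7

To find matching entries:

1. Pattern to match: entries with 3-digit user IDs
2. Scan each log entry for the pattern
3. Count matches: 7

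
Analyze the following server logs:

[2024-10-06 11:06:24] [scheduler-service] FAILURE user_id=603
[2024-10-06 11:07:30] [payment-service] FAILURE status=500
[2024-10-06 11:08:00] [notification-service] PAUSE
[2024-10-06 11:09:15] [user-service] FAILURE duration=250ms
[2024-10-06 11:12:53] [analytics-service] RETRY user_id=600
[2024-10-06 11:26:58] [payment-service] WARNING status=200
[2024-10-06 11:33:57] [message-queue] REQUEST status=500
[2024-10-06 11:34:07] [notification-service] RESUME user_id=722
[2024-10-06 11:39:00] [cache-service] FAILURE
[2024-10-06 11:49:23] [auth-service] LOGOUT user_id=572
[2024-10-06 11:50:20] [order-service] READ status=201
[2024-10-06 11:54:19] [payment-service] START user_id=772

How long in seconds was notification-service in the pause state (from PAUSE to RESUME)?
1567

To calculate state duration:

1. Find PAUSE event for notification-service: 2024-10-06 11:08:00
2. Find RESUME event for notification-service: 2024-10-06 11:34:07
3. Calculate duration: 2024-10-06 11:34:07 - 2024-10-06 11:08:00 = 1567 seconds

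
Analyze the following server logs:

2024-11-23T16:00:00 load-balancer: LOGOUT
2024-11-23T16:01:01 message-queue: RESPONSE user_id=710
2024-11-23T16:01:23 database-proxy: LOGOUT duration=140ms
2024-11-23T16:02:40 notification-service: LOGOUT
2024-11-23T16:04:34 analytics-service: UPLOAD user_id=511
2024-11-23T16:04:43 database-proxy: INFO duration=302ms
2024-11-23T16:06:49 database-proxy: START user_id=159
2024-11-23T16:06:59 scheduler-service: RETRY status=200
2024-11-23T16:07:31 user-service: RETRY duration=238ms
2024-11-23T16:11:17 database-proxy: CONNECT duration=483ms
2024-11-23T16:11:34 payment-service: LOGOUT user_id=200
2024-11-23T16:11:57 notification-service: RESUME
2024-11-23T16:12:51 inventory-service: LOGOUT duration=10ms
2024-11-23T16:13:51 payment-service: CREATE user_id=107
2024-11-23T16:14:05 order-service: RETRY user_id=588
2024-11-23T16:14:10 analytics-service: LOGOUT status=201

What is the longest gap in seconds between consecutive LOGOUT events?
534

To find the longest gap:

1. Extract all LOGOUT events in chronological order
2. Calculate time differences between consecutive events
3. Find the maximum difference
4. Longest gap: 534 seconds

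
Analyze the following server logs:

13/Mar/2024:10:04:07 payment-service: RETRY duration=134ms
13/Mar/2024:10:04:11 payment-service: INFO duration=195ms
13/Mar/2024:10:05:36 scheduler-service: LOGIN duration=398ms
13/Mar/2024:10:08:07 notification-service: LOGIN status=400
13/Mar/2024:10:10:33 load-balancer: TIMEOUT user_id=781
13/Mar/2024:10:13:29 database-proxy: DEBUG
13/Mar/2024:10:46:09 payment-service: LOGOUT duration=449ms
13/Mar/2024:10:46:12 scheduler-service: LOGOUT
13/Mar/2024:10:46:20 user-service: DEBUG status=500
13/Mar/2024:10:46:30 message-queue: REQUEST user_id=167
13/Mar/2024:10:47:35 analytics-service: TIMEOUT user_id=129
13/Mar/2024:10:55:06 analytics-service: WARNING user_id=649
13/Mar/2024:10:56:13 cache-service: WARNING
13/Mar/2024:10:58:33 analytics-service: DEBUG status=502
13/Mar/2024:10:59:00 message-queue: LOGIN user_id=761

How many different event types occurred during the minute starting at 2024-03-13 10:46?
3

To count unique event types:

1. Filter events in the minute starting at 2024-03-13 10:46
2. Extract event types from matching entries
3. Count unique types: 3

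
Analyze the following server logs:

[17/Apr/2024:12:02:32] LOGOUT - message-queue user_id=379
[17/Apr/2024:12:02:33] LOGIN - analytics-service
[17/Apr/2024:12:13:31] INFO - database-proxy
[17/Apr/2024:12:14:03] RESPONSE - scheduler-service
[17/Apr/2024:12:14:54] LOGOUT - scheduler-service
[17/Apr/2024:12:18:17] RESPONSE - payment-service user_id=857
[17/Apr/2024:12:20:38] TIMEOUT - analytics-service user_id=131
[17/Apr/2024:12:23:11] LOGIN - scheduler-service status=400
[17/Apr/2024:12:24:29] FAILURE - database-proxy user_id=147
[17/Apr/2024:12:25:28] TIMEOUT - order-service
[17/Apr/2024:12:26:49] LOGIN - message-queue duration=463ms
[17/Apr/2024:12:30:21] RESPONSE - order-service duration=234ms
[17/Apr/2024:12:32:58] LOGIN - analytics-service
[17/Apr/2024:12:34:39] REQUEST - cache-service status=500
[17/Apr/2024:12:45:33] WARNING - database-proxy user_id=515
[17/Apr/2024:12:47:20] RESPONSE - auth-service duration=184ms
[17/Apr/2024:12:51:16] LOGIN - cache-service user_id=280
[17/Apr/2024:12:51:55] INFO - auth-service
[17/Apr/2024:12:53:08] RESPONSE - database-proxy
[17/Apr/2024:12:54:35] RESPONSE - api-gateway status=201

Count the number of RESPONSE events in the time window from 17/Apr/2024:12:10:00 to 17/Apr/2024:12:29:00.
2

To count events in the time window:

1. Window boundaries: 17/Apr/2024:12:10:00 to 17/Apr/2024:12:29:00
2. Filter for RESPONSE events within this window
3. Count matching events: 2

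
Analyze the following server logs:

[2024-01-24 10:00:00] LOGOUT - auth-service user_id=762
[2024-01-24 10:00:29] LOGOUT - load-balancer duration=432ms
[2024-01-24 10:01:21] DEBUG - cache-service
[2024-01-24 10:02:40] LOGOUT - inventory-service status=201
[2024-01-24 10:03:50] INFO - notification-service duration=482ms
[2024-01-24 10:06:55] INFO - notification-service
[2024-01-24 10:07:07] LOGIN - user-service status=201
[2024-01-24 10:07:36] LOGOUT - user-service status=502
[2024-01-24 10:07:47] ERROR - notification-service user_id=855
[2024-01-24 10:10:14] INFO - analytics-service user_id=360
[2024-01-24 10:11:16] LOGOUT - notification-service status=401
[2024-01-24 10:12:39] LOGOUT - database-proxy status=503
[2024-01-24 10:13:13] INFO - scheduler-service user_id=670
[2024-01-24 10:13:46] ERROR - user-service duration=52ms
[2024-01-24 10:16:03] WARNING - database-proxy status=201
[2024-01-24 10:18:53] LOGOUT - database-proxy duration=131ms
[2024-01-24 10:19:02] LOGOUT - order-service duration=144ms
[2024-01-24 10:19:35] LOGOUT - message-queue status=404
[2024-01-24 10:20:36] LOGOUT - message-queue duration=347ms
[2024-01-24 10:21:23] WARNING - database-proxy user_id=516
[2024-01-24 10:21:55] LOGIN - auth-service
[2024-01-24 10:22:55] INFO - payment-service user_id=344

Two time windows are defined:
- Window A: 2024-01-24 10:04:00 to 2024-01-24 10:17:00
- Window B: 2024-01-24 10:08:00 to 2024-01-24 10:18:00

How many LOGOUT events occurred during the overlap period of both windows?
2

To find overlap events:

1. Window A: 2024-01-24 10:04:00 to 2024-01-24 10:17:00
2. Window B: 2024-01-24 10:08:00 to 2024-01-24 10:18:00
3. Overlap period: 2024-01-24 10:08:00 to 2024-01-24 10:17:00
4. Count LOGOUT events in overlap: 2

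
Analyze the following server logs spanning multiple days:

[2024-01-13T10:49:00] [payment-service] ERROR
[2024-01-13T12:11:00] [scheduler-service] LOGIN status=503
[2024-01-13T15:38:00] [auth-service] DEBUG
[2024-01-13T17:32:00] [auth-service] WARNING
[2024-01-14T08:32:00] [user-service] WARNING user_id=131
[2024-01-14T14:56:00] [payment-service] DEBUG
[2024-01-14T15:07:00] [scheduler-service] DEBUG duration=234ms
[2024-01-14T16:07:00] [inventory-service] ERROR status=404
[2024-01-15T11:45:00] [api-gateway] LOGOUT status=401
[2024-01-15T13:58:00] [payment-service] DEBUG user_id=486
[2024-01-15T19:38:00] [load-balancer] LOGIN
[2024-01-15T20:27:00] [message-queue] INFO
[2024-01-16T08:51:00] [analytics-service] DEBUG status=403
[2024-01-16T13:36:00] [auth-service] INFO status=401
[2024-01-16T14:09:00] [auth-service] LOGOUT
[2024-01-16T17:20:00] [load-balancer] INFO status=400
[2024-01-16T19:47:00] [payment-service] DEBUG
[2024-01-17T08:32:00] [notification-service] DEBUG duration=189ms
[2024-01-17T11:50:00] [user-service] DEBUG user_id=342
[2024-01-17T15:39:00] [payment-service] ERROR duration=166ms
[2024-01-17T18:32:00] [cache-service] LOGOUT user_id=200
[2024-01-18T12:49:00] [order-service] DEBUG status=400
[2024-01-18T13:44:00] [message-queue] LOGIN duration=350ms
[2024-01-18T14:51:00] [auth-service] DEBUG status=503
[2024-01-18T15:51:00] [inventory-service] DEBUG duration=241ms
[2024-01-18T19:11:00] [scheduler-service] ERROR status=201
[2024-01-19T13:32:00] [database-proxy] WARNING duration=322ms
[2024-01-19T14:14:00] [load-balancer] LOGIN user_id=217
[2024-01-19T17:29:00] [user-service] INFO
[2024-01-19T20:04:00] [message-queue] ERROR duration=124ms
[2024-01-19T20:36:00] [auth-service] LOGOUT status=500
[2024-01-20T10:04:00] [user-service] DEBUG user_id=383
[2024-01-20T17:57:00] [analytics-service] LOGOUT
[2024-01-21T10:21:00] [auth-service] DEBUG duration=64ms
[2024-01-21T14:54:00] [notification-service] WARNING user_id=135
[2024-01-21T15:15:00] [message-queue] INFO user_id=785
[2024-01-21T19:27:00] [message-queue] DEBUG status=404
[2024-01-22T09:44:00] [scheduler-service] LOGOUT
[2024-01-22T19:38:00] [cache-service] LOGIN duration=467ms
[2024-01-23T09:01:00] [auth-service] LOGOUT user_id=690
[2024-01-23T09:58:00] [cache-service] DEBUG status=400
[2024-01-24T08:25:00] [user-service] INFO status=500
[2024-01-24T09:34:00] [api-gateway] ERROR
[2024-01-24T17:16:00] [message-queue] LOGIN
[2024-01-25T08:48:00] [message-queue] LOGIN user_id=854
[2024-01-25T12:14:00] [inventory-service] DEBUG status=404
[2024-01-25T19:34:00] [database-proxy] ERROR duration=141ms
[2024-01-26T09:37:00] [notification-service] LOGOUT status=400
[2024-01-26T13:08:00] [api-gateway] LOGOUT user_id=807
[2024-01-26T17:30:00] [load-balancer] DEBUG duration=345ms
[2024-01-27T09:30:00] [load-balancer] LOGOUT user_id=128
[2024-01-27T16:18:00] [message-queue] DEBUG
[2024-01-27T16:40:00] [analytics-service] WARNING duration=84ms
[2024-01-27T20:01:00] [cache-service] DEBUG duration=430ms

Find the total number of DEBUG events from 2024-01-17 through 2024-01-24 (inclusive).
9

To filter by date range:

1. Date range: 2024-01-17 through 2024-01-24, both dates inclusive
2. Filter for DEBUG events whose date falls in this range
3. Count matching events: 9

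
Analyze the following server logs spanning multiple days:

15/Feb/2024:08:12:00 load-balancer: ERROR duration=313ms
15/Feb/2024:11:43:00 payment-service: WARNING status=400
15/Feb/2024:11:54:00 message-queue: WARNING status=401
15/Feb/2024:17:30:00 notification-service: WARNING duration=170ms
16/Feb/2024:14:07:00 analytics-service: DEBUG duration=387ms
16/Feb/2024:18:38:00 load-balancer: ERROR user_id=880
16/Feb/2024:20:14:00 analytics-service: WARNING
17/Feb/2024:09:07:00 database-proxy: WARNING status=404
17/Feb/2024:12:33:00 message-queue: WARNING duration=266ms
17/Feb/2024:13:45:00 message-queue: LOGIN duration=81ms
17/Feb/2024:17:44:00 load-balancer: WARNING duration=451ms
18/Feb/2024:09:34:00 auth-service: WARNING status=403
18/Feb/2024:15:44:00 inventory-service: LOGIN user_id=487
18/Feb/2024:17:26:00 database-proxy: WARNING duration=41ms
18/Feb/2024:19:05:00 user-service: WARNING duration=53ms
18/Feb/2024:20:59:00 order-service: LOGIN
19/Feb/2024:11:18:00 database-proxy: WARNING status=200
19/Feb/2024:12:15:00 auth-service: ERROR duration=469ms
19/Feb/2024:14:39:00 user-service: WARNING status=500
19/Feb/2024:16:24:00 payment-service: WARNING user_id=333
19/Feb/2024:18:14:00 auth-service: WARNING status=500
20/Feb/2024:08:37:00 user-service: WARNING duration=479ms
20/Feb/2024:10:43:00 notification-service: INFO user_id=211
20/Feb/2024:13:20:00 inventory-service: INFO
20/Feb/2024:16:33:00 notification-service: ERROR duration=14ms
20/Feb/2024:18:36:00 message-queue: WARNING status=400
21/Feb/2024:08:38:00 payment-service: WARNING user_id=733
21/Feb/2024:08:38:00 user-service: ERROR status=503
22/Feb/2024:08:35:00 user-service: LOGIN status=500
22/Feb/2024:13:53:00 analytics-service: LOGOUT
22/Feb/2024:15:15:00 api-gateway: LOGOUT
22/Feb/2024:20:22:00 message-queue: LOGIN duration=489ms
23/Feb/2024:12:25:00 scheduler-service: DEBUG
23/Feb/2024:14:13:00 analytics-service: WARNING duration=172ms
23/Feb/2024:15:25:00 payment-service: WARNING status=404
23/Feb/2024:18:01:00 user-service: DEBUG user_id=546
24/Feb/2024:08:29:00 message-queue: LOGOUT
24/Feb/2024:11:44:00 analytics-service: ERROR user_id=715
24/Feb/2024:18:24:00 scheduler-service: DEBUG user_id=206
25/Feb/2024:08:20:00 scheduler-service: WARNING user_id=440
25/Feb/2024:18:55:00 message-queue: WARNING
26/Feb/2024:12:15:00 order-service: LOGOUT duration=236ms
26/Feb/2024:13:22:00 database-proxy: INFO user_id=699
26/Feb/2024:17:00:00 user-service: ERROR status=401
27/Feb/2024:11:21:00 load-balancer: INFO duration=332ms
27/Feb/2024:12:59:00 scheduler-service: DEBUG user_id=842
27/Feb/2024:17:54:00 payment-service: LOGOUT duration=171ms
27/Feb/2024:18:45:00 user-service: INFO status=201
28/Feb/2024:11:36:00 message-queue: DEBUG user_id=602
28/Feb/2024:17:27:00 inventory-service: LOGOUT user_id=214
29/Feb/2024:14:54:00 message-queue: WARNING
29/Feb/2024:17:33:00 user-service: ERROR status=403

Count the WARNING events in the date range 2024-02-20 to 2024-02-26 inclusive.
7

To filter by date range:

1. Date range: 2024-02-20 through 2024-02-26, both dates inclusive
2. Filter for WARNING events whose date falls in this range
3. Count matching events: 7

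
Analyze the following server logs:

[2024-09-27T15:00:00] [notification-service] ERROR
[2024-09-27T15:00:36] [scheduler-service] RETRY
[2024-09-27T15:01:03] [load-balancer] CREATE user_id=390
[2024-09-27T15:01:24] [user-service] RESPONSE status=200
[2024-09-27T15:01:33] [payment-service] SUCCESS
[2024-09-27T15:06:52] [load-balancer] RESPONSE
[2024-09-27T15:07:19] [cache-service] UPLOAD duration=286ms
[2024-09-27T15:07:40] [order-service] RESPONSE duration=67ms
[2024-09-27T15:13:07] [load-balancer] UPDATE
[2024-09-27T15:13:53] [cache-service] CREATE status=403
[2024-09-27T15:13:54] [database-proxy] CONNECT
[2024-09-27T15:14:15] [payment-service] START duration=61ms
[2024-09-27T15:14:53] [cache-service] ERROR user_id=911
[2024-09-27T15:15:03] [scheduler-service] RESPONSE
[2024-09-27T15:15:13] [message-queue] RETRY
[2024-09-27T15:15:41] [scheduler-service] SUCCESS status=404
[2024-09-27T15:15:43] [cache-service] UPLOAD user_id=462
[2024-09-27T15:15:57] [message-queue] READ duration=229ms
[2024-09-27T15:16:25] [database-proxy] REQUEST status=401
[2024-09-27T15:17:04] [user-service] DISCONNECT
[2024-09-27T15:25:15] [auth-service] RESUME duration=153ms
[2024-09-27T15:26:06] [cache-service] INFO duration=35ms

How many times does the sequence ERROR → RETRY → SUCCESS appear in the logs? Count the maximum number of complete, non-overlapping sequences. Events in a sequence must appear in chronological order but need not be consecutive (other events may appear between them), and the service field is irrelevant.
2

To count sequences:

1. Look for pattern: ERROR → RETRY → SUCCESS
2. Greedily scan the log in chronological order, matching each sequence element in turn (ignoring service)
3. Each time the full pattern completes, increment the count and restart matching from the next event
4. Complete non-overlapping sequences found: 2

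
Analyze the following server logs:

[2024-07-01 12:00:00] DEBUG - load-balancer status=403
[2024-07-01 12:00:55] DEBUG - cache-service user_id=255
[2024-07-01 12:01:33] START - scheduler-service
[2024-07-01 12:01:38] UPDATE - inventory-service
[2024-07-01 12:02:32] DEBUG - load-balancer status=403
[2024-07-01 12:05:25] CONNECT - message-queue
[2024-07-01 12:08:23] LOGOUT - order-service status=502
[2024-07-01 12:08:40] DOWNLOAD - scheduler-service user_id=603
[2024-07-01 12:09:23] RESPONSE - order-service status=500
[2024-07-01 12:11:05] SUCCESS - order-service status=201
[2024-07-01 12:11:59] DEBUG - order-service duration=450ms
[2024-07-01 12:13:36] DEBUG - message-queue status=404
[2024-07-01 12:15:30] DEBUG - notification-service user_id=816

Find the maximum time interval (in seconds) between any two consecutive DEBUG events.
567

To find the longest gap:

1. Extract all DEBUG events in chronological order
2. Calculate time differences between consecutive events
3. Find the maximum difference
4. Longest gap: 567 seconds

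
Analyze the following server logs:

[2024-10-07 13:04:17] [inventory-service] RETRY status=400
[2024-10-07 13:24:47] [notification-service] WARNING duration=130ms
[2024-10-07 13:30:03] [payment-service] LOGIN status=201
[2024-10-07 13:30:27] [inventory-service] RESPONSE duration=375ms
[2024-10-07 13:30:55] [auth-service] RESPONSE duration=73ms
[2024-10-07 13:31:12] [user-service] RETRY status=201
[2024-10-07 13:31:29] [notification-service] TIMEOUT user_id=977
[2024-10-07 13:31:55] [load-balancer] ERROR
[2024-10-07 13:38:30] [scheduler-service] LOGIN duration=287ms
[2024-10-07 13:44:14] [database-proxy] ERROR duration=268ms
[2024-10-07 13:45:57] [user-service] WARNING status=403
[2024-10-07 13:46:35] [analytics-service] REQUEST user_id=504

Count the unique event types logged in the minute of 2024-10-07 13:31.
3

To count unique event types:

1. Filter events in the minute starting at 2024-10-07 13:31
2. Extract event types from matching entries
3. Count unique types: 3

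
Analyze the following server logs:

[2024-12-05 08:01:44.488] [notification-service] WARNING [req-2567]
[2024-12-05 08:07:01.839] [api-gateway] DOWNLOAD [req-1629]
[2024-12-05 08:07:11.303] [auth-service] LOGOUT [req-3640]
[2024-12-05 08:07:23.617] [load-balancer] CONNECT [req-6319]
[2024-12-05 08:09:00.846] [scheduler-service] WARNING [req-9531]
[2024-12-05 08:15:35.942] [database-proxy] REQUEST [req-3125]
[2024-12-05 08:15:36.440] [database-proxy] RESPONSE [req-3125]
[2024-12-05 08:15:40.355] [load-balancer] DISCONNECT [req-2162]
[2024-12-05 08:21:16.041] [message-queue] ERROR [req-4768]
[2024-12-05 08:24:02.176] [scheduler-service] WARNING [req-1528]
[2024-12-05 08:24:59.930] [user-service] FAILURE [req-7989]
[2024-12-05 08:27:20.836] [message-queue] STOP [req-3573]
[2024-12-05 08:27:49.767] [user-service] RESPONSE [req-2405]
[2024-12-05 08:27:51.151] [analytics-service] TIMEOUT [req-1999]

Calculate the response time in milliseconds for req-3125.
498

To calculate latency:

1. Find REQUEST with id req-3125: 2024-12-05 08:15:35.942
2. Find RESPONSE with id req-3125: 2024-12-05 08:15:36.440
3. Latency: 2024-12-05 08:15:36.440 - 2024-12-05 08:15:35.942 = 498ms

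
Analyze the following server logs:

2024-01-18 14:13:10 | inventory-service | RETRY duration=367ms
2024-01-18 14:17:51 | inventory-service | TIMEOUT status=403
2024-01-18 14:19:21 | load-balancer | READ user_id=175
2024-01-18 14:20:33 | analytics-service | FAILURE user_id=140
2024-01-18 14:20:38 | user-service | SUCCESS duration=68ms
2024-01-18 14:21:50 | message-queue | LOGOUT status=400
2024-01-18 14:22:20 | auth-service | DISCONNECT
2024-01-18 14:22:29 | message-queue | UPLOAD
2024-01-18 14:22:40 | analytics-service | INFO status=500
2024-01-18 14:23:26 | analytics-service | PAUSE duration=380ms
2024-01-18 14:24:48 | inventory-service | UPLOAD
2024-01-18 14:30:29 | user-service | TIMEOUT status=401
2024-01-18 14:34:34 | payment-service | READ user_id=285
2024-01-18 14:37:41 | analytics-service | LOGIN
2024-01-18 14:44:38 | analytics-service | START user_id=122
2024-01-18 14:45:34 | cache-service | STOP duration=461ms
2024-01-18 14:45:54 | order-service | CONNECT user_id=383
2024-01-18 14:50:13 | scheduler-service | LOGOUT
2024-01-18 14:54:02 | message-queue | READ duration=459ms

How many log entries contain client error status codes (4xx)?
3

To find matching entries:

1. Pattern to match: client error status codes (4xx)
2. Scan each log entry for the pattern
3. Count matches: 3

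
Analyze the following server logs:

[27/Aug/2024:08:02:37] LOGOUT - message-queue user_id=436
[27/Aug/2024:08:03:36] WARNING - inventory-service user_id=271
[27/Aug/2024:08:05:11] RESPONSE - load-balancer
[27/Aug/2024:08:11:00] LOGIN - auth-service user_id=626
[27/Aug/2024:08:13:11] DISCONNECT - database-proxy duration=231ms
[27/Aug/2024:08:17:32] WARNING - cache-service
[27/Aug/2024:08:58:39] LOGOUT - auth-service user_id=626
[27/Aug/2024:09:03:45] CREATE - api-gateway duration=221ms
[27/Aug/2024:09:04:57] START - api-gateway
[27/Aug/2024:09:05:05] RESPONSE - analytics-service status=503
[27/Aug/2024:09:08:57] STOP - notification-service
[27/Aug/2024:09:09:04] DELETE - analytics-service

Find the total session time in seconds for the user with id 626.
2859

To calculate session duration:

1. Find LOGIN event for user_id=626: 27/Aug/2024:08:11:00
2. Find LOGOUT event for user_id=626: 27/Aug/2024:08:58:39
3. Session duration: 27/Aug/2024:08:58:39 - 27/Aug/2024:08:11:00 = 2859 seconds (47 minutes)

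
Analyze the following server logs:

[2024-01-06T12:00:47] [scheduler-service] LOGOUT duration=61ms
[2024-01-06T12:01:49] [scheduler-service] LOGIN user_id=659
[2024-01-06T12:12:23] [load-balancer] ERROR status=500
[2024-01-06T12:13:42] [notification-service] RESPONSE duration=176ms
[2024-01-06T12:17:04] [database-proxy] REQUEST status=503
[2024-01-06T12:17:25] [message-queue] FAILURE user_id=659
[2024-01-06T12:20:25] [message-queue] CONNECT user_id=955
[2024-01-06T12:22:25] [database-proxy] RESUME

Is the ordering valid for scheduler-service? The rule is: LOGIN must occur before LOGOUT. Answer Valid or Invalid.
Invalid

To validate ordering:

1. Required order: LOGIN → LOGOUT
2. Rule: LOGIN must occur before LOGOUT
3. Check actual order of events for scheduler-service
4. Result: Invalid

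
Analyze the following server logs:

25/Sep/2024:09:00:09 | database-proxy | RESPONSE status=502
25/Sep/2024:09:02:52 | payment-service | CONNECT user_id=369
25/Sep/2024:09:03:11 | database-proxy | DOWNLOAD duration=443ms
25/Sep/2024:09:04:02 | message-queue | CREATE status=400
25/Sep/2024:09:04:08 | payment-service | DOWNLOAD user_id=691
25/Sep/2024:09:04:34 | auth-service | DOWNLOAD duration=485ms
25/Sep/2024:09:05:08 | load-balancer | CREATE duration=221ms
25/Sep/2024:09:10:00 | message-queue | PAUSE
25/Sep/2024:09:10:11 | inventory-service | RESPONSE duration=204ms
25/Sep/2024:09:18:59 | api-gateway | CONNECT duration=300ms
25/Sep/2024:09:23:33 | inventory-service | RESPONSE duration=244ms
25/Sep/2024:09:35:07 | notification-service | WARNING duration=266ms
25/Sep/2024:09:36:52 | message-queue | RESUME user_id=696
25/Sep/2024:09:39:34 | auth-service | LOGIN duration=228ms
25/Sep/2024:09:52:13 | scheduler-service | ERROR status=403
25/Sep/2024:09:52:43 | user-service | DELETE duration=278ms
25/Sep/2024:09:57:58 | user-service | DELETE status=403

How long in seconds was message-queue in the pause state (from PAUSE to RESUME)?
1612

To calculate state duration:

1. Find PAUSE event for message-queue: 25/Sep/2024:09:10:00
2. Find RESUME event for message-queue: 25/Sep/2024:09:36:52
3. Calculate duration: 25/Sep/2024:09:36:52 - 25/Sep/2024:09:10:00 = 1612 seconds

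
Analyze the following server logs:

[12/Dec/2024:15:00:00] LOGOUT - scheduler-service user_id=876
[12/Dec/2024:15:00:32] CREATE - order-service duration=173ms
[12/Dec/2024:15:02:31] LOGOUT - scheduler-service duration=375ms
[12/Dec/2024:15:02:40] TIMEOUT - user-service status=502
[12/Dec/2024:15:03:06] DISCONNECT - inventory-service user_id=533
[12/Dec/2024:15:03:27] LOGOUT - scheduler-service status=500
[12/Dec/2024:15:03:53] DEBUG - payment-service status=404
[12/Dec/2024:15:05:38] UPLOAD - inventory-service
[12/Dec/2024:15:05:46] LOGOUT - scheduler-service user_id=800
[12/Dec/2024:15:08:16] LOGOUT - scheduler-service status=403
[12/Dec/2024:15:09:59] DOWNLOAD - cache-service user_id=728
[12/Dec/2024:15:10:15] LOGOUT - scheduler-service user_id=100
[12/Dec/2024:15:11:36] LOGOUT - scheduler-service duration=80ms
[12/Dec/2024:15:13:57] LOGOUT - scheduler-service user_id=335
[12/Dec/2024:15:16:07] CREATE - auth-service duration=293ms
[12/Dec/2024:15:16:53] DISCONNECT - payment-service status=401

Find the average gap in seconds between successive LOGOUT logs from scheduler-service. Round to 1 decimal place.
119.6

To calculate average interval:

1. Find all LOGOUT events for scheduler-service in order
2. Calculate time gaps between consecutive events
3. Compute mean of gaps: 837 / 7 = 119.6 seconds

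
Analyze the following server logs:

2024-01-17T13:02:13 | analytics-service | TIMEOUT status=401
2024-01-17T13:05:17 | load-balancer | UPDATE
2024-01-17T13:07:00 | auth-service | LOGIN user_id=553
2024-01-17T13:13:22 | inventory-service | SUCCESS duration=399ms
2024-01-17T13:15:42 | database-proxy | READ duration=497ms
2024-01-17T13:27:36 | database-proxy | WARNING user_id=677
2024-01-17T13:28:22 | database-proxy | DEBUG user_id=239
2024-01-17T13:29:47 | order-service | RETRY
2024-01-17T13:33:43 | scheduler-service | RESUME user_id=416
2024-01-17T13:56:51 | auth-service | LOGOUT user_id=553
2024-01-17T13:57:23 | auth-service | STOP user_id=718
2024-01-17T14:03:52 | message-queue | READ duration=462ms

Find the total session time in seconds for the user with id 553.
2991

To calculate session duration:

1. Find LOGIN event for user_id=553: 2024-01-17T13:07:00
2. Find LOGOUT event for user_id=553: 2024-01-17T13:56:51
3. Session duration: 2024-01-17T13:56:51 - 2024-01-17T13:07:00 = 2991 seconds (49 minutes)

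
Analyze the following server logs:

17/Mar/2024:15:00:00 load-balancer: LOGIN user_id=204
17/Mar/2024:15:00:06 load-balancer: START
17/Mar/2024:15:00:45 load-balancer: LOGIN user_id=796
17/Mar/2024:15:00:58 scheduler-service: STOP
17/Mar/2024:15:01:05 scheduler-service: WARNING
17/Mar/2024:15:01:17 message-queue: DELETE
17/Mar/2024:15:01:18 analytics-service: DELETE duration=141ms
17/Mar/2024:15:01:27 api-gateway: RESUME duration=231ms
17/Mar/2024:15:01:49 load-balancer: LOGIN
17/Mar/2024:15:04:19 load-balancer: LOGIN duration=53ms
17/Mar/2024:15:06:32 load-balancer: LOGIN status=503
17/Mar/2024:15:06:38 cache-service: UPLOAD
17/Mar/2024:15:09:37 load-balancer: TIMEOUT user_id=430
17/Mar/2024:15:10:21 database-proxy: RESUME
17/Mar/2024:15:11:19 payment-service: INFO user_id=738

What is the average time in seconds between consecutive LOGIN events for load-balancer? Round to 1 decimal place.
98.0

To calculate average interval:

1. Find all LOGIN events for load-balancer in order
2. Calculate time gaps between consecutive events
3. Compute mean of gaps: 392 / 4 = 98.0 seconds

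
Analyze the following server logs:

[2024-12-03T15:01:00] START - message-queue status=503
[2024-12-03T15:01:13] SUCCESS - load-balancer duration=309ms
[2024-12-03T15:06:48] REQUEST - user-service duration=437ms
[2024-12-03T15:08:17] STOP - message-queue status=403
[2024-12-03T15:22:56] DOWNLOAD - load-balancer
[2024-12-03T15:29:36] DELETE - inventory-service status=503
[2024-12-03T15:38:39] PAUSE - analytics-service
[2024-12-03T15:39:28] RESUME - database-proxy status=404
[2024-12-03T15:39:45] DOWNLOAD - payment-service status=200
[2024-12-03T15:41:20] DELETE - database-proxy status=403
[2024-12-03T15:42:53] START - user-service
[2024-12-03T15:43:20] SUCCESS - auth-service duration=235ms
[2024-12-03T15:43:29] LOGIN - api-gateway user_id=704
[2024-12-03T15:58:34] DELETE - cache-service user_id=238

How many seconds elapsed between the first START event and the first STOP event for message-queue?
437

To find the time between events:

1. Locate the first START event for message-queue: 2024-12-03T15:01:00
2. Locate the first STOP event for message-queue: 2024-12-03T15:08:17
3. Calculate the difference: 2024-12-03T15:08:17 - 2024-12-03T15:01:00 = 437 seconds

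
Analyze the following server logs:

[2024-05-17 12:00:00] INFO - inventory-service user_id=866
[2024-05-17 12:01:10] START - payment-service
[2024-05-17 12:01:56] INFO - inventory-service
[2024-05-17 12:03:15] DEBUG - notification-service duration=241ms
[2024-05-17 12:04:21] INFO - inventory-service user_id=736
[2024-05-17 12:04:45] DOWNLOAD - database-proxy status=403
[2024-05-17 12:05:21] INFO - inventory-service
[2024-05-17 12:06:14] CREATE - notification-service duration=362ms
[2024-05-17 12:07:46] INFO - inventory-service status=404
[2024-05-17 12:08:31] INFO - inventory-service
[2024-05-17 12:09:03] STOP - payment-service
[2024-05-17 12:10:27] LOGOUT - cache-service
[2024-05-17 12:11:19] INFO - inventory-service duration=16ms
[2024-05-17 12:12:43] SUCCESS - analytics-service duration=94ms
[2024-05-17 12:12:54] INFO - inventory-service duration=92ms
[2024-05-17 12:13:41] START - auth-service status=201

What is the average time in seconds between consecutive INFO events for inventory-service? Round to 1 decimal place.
110.6

To calculate average interval:

1. Find all INFO events for inventory-service in order
2. Calculate time gaps between consecutive events
3. Compute mean of gaps: 774 / 7 = 110.6 seconds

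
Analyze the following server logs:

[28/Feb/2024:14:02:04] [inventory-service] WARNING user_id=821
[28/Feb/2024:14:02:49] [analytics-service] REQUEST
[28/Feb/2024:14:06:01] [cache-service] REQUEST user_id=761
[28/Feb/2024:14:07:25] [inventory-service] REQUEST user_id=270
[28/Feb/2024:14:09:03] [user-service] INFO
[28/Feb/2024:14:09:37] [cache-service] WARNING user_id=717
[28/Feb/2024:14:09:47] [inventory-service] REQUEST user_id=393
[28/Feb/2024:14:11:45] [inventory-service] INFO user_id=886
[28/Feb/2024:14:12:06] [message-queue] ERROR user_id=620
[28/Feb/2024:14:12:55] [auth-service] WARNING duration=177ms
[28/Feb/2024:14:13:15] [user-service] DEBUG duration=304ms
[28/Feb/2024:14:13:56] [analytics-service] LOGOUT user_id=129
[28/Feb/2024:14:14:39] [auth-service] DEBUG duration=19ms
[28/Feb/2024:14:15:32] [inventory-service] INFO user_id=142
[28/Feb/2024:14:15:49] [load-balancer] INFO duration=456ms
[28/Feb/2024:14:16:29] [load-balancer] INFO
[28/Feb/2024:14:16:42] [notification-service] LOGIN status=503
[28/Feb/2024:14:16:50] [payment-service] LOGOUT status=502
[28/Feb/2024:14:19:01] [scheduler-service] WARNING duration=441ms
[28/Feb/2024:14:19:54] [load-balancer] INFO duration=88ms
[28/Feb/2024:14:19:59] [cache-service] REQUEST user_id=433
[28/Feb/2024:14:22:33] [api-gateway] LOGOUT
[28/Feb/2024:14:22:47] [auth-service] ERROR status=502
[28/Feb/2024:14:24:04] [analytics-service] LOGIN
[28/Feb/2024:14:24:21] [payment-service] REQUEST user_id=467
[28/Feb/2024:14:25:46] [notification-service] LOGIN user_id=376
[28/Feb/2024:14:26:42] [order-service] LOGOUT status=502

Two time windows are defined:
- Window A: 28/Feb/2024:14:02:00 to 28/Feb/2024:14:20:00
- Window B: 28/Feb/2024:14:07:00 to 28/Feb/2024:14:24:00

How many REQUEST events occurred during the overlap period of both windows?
3

To find overlap events:

1. Window A: 28/Feb/2024:14:02:00 to 28/Feb/2024:14:20:00
2. Window B: 28/Feb/2024:14:07:00 to 28/Feb/2024:14:24:00
3. Overlap period: 28/Feb/2024:14:07:00 to 28/Feb/2024:14:20:00
4. Count REQUEST events in overlap: 3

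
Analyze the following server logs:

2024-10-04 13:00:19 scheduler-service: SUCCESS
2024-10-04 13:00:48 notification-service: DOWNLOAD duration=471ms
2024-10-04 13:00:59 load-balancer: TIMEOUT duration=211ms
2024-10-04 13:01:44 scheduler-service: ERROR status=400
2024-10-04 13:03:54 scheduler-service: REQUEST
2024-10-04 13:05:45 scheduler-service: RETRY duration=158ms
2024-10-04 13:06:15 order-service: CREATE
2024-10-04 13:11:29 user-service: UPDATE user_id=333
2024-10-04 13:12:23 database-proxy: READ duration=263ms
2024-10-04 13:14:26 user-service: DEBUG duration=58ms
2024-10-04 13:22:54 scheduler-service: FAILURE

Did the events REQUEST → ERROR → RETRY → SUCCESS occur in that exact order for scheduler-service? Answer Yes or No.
No

To verify sequence order:

1. Find all events in sequence REQUEST → ERROR → RETRY → SUCCESS for scheduler-service
2. Extract their timestamps
3. Check if timestamps are in ascending order
4. Result: No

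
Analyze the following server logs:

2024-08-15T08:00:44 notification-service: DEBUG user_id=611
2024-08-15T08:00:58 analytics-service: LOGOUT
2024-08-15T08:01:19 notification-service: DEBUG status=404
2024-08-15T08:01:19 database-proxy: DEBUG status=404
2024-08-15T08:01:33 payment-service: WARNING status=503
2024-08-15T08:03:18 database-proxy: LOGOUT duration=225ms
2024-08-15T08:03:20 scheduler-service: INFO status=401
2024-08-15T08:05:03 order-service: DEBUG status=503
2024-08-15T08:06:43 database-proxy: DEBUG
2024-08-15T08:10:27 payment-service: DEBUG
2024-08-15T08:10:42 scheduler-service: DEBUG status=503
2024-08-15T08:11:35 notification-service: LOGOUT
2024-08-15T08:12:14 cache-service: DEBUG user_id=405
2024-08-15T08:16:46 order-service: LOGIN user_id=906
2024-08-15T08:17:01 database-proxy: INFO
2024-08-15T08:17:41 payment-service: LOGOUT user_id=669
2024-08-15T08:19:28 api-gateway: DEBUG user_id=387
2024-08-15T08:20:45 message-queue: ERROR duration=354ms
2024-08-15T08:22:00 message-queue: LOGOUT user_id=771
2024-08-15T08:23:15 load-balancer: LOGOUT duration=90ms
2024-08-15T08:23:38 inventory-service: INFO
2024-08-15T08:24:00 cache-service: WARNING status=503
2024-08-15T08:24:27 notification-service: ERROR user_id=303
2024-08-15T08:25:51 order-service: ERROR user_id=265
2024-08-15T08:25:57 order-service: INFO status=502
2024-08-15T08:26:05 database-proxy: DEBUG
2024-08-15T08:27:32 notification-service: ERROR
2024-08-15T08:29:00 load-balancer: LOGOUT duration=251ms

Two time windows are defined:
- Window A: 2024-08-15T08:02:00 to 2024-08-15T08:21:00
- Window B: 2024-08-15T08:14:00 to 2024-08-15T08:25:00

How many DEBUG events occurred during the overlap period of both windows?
1

To find overlap events:

1. Window A: 2024-08-15T08:02:00 to 2024-08-15T08:21:00
2. Window B: 2024-08-15T08:14:00 to 2024-08-15T08:25:00
3. Overlap period: 2024-08-15T08:14:00 to 2024-08-15T08:21:00
4. Count DEBUG events in overlap: 1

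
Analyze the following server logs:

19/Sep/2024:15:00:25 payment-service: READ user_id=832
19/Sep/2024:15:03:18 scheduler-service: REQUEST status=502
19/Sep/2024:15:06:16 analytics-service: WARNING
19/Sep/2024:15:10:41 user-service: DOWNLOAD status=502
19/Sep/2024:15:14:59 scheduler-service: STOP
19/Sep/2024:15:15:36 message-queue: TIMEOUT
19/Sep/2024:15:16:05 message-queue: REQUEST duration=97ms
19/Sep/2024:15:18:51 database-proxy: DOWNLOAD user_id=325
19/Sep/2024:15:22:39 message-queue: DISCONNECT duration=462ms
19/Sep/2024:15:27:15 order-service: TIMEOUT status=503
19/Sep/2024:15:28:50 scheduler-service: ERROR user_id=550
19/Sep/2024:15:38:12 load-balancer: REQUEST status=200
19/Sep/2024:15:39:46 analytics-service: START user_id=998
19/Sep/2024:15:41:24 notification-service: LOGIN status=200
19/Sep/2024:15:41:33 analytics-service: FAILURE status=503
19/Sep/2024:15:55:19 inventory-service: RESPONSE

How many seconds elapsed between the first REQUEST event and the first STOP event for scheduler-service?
701

To find the time between events:

1. Locate the first REQUEST event for scheduler-service: 19/Sep/2024:15:03:18
2. Locate the first STOP event for scheduler-service: 19/Sep/2024:15:14:59
3. Calculate the difference: 19/Sep/2024:15:14:59 - 19/Sep/2024:15:03:18 = 701 seconds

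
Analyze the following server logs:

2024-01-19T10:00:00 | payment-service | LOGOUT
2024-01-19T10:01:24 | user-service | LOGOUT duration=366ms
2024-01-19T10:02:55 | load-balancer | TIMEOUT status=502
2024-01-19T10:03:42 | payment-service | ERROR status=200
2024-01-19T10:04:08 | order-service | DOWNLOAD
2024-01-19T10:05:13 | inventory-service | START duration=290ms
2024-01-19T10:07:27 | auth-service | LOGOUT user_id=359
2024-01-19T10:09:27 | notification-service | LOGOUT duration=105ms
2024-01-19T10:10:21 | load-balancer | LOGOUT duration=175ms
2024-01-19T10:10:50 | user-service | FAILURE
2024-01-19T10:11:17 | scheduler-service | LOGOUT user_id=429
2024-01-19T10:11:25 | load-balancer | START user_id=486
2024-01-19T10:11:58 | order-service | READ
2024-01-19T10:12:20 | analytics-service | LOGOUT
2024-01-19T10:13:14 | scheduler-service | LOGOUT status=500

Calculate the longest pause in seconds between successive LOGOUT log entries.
363

To find the longest gap:

1. Extract all LOGOUT events in chronological order
2. Calculate time differences between consecutive events
3. Find the maximum difference
4. Longest gap: 363 seconds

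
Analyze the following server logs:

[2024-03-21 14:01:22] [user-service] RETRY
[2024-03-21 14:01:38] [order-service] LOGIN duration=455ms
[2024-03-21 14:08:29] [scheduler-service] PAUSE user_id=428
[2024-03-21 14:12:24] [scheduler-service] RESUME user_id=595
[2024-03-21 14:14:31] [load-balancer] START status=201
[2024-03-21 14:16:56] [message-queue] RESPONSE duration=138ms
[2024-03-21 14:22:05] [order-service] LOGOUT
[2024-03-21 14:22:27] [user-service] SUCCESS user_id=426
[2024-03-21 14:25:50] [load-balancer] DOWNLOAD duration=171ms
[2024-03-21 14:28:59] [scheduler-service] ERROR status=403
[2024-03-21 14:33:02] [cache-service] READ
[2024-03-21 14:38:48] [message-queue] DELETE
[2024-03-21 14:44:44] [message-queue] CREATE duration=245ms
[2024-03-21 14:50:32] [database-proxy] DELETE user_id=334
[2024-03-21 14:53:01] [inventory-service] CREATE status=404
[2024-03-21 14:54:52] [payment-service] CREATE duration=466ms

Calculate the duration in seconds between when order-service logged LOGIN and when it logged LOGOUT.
1227

To find the time between events:

1. Locate the first LOGIN event for order-service: 2024-03-21 14:01:38
2. Locate the first LOGOUT event for order-service: 2024-03-21 14:22:05
3. Calculate the difference: 2024-03-21 14:22:05 - 2024-03-21 14:01:38 = 1227 seconds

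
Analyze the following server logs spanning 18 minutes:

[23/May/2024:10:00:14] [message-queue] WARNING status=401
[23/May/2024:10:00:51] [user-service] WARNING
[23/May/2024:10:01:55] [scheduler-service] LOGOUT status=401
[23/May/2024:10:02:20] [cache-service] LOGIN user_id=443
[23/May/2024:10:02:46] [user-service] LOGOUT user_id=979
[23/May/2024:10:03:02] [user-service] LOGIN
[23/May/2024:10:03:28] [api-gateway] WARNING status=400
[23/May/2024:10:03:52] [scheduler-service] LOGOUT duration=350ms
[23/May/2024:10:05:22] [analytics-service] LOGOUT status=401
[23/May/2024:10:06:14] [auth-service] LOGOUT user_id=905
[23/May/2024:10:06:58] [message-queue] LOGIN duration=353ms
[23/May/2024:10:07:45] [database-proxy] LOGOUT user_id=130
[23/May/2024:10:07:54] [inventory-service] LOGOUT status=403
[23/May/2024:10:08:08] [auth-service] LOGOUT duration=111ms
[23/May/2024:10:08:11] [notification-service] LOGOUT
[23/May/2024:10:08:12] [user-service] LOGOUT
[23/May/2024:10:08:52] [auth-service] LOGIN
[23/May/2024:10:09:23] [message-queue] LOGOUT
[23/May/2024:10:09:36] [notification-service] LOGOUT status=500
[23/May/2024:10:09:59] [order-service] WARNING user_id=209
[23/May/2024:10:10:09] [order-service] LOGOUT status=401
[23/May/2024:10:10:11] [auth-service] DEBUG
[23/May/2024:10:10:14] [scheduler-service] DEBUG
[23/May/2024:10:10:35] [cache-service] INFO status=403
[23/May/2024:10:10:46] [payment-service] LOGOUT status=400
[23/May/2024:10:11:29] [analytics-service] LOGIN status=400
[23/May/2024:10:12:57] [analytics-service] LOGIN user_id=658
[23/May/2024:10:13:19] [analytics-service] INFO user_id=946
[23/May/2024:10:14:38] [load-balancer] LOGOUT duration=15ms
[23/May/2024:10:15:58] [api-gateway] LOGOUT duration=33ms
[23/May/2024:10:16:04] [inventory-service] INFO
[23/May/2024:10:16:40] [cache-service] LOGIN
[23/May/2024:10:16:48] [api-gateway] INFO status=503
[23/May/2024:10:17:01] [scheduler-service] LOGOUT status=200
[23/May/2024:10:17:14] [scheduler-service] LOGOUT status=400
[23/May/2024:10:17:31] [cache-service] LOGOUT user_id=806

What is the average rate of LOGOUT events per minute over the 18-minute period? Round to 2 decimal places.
1.06

To calculate the rate:

1. Count total LOGOUT events: 19
2. Total time period: 18 minutes
3. Rate = 19 / 18 = 1.06 events per minute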